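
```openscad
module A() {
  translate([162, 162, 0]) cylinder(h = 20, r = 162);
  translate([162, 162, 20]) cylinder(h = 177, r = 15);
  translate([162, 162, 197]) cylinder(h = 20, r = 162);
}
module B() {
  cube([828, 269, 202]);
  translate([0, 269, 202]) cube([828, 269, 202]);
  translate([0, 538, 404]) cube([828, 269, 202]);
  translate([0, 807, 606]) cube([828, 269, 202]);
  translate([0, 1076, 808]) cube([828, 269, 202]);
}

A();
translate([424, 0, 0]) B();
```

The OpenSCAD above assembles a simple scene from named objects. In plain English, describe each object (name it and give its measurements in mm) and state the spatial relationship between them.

A is a spool: two coaxial disc flanges of radius 162 mm and thickness 20 mm, joined by a core cylinder of radius 15 mm and height 177 mm. The lower flange rests on z = 0 and the three cylinders share a vertical axis.

B is a run of 5 identical solid stair steps. Each tread is 828×269 mm and each step block is 202 mm high. Step 1 rests on the floor; step k is offset from step 1 by (k−1)×269 mm in y and (k−1)×202 mm in z.

The staircase is on the floor beside the spool on its +x side.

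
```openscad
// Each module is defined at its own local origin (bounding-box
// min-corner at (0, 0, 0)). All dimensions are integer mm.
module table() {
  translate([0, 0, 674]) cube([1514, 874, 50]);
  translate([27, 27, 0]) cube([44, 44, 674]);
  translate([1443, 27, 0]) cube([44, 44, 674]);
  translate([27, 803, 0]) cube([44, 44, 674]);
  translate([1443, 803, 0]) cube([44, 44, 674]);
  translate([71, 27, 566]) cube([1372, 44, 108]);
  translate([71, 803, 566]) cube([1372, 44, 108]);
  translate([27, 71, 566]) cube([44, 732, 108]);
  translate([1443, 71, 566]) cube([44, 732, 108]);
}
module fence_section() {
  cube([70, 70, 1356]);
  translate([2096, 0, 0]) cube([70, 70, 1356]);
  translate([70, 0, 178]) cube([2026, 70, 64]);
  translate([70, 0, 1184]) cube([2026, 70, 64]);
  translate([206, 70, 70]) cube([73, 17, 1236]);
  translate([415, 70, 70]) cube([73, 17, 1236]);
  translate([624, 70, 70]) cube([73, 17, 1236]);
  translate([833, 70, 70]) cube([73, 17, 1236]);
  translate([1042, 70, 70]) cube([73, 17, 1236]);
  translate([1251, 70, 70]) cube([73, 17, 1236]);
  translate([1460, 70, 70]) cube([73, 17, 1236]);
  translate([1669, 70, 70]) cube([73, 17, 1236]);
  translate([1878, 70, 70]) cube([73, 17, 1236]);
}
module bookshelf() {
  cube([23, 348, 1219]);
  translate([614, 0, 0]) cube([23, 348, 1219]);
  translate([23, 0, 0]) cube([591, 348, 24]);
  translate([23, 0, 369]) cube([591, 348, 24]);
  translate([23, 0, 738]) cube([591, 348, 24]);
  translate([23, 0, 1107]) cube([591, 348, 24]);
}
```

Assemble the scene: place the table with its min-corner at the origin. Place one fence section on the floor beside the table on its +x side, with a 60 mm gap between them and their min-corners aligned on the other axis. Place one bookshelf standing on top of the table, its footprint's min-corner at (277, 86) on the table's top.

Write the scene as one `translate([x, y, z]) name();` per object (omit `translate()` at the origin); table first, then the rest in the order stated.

table();
translate([1574, 0, 0]) fence_section();
translate([277, 86, 724]) bookshelf();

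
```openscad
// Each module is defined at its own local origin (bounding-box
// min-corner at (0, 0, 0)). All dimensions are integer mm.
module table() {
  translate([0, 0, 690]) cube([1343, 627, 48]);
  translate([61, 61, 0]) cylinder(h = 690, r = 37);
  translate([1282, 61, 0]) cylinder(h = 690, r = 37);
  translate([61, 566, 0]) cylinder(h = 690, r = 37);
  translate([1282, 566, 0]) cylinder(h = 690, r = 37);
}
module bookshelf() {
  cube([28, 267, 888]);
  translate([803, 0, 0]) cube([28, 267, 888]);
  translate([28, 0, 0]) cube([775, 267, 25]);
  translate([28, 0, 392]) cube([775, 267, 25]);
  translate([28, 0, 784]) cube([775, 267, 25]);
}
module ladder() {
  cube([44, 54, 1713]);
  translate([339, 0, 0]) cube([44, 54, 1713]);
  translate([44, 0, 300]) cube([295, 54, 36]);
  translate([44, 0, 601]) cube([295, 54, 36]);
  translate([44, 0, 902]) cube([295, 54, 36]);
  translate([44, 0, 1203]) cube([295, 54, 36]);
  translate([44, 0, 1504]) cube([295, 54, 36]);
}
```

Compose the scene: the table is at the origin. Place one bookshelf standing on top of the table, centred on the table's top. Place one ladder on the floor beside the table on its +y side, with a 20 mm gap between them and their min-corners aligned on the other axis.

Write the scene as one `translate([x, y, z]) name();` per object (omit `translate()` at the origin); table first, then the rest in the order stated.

table();
translate([256, 180, 738]) bookshelf();
translate([0, 647, 0]) ladder();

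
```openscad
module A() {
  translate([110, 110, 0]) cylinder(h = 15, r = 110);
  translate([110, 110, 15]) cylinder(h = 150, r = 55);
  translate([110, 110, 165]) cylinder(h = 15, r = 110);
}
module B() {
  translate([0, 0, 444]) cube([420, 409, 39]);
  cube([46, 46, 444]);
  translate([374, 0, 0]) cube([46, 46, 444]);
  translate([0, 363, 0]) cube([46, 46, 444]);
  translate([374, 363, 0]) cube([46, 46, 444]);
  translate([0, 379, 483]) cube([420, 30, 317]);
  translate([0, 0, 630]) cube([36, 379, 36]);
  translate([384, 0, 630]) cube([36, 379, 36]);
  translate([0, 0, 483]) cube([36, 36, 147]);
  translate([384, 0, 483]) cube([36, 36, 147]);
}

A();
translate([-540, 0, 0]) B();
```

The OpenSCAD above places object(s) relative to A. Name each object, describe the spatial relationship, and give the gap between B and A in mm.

A is a spool. B is a chair. The chair is on the floor beside the spool on its −x side. The gap between the chair and the spool is 120 mm.

The chair's nearest face is 120 mm from the spool's −x face.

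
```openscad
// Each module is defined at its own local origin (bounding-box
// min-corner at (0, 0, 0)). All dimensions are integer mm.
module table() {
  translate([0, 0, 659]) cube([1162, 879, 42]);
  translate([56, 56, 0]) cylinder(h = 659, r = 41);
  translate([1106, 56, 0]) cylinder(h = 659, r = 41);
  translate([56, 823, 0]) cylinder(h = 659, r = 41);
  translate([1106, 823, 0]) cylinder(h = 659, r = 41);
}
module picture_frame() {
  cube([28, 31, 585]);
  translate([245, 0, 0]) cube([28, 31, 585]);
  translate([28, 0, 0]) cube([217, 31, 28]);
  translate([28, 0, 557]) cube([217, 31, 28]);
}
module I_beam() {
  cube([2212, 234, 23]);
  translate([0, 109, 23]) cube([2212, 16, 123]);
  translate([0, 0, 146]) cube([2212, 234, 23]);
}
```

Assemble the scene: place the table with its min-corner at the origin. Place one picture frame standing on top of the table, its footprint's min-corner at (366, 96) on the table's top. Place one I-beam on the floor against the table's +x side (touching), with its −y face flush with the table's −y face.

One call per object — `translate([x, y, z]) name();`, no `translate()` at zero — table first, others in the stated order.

table();
translate([366, 96, 701]) picture_frame();
translate([1162, 0, 0]) I_beam();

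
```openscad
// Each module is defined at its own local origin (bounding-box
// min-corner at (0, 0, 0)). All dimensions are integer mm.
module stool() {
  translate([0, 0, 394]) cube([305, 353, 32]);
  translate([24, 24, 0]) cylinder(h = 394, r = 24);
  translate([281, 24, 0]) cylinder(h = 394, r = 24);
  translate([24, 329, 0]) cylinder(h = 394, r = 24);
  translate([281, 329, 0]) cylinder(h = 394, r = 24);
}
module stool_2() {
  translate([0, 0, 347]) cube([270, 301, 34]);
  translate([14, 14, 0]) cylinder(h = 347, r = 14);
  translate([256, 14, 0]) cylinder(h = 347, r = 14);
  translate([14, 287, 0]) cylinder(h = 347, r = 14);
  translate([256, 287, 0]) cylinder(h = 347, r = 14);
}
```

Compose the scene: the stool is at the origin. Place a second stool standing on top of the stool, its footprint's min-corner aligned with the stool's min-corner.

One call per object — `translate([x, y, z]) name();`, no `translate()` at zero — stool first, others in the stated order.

stool();
translate([0, 0, 426]) stool_2();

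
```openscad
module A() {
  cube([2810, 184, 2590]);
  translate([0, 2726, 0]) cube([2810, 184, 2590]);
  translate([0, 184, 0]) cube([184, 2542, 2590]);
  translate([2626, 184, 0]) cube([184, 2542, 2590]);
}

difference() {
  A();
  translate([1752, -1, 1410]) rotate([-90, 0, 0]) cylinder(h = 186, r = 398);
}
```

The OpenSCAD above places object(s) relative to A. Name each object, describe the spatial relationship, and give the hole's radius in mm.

A is a house frame. The house frame has a circular hole through its front wall. The hole's radius is 398 mm.

The subtracted cylinder has r = 398 mm.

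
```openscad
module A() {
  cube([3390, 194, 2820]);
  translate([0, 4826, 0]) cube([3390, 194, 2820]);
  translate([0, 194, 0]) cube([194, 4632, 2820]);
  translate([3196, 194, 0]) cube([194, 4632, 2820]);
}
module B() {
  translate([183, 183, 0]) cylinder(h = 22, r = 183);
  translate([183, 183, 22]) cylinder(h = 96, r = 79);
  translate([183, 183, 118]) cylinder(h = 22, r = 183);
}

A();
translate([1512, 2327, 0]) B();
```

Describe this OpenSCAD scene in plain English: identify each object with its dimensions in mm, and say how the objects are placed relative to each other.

A is the wall frame of a small rectangular building: four walls, each 2820 mm tall and 194 mm thick, enclosing a footprint 3390 mm (x) by 5020 mm (y) outside-to-outside, with no floor or roof. The front and back walls (the −y and +y sides) span the full width; the two side walls fit between them.

B is a spool: two coaxial disc flanges of radius 183 mm and thickness 22 mm, joined by a core cylinder of radius 79 mm and height 96 mm. The lower flange rests on z = 0 and the three cylinders share a vertical axis.

The spool sits inside the house frame, centred.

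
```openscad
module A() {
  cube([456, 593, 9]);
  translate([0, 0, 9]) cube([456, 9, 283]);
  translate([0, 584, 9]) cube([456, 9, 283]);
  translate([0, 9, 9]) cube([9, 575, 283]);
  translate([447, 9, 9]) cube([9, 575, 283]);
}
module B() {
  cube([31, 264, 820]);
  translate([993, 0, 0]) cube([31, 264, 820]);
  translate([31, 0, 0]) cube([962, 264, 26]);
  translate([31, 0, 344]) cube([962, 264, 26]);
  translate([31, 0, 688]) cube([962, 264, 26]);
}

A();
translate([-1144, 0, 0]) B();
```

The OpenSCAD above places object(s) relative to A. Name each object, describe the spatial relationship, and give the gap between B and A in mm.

The bookshelf's nearest face is 120 mm from the open box's −x face.

A is an open box. B is a bookshelf. The bookshelf is on the floor beside the open box on its −x side. The gap between the bookshelf and the open box is 120 mm.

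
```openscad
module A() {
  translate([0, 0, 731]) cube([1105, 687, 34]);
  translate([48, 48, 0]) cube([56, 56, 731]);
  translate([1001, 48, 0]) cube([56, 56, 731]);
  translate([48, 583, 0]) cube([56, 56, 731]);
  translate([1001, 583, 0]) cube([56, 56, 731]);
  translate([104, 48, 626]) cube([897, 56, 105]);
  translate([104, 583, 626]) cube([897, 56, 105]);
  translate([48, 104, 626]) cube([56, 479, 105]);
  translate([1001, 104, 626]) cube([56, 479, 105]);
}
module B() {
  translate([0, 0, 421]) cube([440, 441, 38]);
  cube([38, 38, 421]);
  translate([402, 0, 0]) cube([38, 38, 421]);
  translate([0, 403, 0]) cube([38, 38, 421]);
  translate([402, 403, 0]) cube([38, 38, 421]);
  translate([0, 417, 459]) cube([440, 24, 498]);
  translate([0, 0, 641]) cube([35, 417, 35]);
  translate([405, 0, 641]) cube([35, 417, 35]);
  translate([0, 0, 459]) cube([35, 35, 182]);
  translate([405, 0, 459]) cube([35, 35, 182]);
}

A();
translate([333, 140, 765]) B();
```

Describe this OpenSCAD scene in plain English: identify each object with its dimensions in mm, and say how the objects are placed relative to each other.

A is a table: top 1105 mm (x) × 687 mm (y), 34 mm thick, upper face at z = 765 mm, on four 56×56 mm square legs, each inset 48 mm from the nearest pair of top edges, running from z = 0 to the bottom of the top. Four apron rails, 56 mm thick and 105 mm tall, run between adjacent legs with their top edges flush with the underside of the top and their outer faces flush with the legs' outer faces.

B is a chair. The seat is a 440×441×38 mm slab with its top at z = 459 mm, on four 38×38 mm corner legs (flush with the seat edges, standing on z = 0). A flat backrest 24 mm thick, 498 mm tall, spans the full seat width and rises from the seat top along its +y edge, rear face flush with the rear of the seat. Two armrests of 35×35 mm section run along each side from the seat's front edge to the front of the backrest, top faces 217 mm above the seat top and outer faces flush with the seat's x-edges; a 35×35 mm post under the front of each armrest stands on the seat at the front corner.

The chair is on top of the table.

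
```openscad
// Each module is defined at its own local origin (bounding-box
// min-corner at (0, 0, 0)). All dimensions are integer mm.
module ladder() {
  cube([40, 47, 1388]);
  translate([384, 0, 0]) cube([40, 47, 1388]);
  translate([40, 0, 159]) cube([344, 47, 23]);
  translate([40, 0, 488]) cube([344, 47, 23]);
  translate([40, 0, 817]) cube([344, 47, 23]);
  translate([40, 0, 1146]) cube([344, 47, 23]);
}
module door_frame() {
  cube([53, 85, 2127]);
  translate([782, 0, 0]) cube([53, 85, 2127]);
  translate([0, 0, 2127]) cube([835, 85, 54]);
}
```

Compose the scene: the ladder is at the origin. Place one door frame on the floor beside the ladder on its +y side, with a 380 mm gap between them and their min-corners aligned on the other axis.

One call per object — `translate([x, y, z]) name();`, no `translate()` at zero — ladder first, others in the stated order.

ladder();
translate([0, 427, 0]) door_frame();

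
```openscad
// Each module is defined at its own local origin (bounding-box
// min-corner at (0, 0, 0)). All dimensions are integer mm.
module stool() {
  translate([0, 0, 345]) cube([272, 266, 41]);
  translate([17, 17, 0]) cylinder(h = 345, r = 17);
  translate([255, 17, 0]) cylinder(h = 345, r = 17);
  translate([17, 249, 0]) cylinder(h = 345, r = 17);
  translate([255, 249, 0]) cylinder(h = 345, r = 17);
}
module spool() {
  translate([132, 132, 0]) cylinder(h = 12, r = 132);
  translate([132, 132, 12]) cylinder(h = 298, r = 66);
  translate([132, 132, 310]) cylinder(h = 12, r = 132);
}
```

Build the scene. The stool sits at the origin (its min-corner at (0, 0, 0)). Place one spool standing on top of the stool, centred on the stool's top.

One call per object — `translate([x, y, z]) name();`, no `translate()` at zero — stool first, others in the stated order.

stool();
translate([4, 1, 386]) spool();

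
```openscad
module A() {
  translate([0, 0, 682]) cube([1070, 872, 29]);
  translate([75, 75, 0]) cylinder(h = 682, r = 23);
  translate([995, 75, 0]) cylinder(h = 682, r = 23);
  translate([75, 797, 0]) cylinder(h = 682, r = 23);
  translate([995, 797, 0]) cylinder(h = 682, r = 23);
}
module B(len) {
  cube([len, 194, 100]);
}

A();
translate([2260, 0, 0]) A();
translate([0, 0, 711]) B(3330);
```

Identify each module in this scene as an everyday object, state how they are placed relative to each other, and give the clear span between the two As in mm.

Second table starts at x = 2260; first ends at x = 1070; clear span = 2260 − 1070 = 1190 mm.

A is a table. B is a beam. A beam spans the tops of two tables. The clear span between the two tables is 1190 mm.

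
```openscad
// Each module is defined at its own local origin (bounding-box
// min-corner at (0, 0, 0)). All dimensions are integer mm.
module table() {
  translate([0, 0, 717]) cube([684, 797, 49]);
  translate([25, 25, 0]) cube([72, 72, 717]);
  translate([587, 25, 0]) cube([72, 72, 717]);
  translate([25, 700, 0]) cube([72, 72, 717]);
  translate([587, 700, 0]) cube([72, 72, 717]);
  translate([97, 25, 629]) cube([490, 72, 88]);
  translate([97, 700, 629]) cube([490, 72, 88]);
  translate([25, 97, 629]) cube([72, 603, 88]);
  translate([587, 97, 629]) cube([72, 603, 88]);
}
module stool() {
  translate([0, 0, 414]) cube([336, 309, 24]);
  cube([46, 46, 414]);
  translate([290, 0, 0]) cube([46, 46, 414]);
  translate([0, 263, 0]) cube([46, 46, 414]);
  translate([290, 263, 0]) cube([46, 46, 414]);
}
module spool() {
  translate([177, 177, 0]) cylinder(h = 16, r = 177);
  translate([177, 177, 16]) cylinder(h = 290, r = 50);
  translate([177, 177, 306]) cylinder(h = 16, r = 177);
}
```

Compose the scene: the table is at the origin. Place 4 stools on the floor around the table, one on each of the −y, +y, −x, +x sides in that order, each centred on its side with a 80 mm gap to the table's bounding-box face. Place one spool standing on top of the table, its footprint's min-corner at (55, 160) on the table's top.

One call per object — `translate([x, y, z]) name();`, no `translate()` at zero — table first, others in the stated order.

table();
translate([174, -389, 0]) stool();
translate([174, 877, 0]) stool();
translate([-416, 244, 0]) stool();
translate([764, 244, 0]) stool();
translate([55, 160, 766]) spool();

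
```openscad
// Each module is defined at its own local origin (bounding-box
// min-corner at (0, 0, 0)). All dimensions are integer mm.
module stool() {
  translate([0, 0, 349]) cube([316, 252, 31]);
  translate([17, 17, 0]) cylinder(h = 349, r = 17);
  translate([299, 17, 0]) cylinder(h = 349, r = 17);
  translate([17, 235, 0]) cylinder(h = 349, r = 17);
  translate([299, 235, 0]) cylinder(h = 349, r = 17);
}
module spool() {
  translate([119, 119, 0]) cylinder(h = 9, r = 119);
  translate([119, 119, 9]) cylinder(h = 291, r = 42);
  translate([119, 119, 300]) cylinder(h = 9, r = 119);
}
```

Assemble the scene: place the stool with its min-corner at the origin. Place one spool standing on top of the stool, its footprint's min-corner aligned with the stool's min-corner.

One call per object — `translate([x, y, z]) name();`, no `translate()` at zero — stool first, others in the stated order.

stool();
translate([0, 0, 380]) spool();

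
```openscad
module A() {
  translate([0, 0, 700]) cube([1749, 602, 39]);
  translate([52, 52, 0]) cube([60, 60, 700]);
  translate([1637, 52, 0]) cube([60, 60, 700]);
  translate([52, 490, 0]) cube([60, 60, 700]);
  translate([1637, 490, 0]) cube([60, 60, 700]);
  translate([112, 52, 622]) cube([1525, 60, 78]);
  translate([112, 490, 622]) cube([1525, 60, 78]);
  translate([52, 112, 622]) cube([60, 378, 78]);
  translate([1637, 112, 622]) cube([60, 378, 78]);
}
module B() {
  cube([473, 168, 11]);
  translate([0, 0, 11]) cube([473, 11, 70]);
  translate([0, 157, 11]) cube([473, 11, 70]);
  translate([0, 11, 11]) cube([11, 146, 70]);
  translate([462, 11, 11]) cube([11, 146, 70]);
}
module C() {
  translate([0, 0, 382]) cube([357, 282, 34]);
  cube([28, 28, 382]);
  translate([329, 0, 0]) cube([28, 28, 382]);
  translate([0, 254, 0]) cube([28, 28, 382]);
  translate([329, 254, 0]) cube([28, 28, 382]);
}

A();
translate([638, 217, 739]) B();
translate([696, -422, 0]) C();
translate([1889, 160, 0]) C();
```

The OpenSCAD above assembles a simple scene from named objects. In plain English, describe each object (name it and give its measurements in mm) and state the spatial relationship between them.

A is a table: top 1749 mm (x) × 602 mm (y), 39 mm thick, upper face at z = 739 mm, on four 60×60 mm square legs, each inset 52 mm from the nearest pair of top edges, running from z = 0 to the bottom of the top. Four apron rails, 60 mm thick and 78 mm tall, run between adjacent legs with their top edges flush with the underside of the top and their outer faces flush with the legs' outer faces.

B is an open storage box with external size 473×168×81 mm and wall thickness 11 mm (the base is also 11 mm thick). The base covers the whole footprint; the four walls stand on the base, with the y-facing walls full-width and the x-facing walls fitting between their inner faces.

C is a simple wooden stool: a rectangular seat 357 mm (x) by 282 mm (y), 34 mm thick, top face at z = 416 mm, on four square legs, each 28×28 mm in cross-section. The legs rest on z = 0, each flush with a corner of the seat.

The open box is on top of the table, centred. Two stools sit around the table at the −y, +x sides.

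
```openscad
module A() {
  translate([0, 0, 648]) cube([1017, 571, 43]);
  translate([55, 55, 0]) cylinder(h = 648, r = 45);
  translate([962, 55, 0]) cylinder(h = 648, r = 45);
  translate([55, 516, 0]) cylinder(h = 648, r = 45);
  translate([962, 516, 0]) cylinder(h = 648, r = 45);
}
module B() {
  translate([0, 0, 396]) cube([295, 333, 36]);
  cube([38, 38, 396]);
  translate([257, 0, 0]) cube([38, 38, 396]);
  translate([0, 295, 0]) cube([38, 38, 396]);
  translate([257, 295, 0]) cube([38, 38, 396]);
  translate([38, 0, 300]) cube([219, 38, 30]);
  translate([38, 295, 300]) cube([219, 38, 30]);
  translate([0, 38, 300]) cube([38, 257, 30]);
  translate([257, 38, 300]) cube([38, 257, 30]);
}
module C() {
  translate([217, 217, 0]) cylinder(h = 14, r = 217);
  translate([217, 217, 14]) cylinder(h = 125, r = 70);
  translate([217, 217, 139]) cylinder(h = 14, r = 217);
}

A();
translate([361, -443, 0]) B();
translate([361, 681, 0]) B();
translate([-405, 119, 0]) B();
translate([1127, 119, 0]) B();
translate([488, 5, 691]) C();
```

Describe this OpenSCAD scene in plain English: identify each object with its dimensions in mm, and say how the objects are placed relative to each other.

A is a rectangular dining table. The top is 1017×571×43 mm with its upper surface at z = 691 mm. It stands on four round legs of 90 mm diameter, each leg's bounding box inset 10 mm from the nearest pair of top edges, running from the floor to the underside of the top.

B is a four-legged stool. The seat is a 295×333×36 mm slab whose top surface is at z = 432 mm; four square legs, each 38×38 mm in cross-section, run from the floor (z = 0) to the underside of the seat, each flush with a corner of the seat. Four stretchers, 38 mm wide and 30 mm tall, connect adjacent legs with their undersides at z = 300 mm, each running between the inner faces of the legs it joins and aligned with the legs' outer faces on the other axis.

C is a spool: two coaxial disc flanges of radius 217 mm and thickness 14 mm, joined by a core cylinder of radius 70 mm and height 125 mm. The lower flange rests on z = 0 and the three cylinders share a vertical axis.

Four stools sit around the table at the −y, +y, −x, +x sides. The spool is on top of the table.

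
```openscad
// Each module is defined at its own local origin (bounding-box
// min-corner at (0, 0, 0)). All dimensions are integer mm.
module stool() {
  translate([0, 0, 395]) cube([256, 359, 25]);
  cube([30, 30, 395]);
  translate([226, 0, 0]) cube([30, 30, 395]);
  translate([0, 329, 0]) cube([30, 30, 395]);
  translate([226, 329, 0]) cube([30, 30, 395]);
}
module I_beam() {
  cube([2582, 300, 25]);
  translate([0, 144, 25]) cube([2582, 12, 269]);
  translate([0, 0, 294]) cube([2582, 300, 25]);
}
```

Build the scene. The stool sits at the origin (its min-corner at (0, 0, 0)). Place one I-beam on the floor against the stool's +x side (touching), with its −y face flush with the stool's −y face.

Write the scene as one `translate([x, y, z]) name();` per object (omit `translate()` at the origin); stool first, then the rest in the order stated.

stool();
translate([256, 0, 0]) I_beam();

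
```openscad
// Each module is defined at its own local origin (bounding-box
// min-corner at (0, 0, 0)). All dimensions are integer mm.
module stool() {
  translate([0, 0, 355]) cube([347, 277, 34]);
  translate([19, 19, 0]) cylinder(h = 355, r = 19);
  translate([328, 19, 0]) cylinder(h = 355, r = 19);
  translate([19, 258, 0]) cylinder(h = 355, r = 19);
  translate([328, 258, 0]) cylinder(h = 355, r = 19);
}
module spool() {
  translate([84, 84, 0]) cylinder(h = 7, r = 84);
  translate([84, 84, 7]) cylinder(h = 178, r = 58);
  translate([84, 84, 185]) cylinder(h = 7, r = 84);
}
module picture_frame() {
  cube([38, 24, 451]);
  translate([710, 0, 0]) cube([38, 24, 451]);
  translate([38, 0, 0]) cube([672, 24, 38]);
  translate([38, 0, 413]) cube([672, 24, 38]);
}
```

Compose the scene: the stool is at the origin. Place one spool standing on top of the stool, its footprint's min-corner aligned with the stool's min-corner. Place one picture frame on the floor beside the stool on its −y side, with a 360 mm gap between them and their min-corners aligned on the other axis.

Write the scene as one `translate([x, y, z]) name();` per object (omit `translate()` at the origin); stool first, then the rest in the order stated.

stool();
translate([0, 0, 389]) spool();
translate([0, -384, 0]) picture_frame();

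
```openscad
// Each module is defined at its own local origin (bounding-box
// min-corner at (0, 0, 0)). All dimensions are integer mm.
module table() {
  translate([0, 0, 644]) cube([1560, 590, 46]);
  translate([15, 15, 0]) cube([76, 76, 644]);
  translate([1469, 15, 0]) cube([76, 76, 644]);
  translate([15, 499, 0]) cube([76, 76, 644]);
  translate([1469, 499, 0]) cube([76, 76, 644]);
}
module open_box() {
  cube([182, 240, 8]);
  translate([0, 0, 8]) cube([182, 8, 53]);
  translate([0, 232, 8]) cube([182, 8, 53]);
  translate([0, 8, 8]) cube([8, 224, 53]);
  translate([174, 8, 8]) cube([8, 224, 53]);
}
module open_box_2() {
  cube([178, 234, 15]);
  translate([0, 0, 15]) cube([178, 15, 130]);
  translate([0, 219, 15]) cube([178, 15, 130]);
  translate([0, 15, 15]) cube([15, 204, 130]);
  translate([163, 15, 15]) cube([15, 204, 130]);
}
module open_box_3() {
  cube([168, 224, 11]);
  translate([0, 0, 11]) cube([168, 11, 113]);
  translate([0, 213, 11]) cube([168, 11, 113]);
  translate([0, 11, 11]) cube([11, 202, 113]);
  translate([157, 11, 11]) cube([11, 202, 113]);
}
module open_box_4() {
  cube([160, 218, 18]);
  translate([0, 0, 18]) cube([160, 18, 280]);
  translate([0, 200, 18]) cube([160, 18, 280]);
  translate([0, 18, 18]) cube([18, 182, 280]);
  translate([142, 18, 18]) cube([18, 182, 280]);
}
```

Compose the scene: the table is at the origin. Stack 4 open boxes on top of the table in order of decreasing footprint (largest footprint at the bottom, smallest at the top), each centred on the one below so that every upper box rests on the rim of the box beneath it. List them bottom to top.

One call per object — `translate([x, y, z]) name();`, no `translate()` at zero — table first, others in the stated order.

table();
translate([689, 175, 690]) open_box();
translate([691, 178, 751]) open_box_2();
translate([696, 183, 896]) open_box_3();
translate([700, 186, 1020]) open_box_4();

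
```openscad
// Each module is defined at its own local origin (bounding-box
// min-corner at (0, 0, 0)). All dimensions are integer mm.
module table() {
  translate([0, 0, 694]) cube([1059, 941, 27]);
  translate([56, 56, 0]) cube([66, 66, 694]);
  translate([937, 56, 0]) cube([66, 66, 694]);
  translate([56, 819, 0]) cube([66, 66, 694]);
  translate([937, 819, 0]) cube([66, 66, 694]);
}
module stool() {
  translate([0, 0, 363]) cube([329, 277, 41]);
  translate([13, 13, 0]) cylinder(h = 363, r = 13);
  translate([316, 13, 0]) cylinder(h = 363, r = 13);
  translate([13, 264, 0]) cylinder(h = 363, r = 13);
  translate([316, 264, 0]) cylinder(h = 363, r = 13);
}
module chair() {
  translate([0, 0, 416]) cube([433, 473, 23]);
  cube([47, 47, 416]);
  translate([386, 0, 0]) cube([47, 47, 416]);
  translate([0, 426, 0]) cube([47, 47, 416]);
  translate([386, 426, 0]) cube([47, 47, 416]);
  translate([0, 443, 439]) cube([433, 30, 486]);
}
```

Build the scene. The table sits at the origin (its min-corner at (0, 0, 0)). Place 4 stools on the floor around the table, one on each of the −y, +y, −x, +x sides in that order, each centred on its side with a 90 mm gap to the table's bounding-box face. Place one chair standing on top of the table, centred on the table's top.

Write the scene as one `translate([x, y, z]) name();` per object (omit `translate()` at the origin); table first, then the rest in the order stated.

table();
translate([365, -367, 0]) stool();
translate([365, 1031, 0]) stool();
translate([-419, 332, 0]) stool();
translate([1149, 332, 0]) stool();
translate([313, 234, 721]) chair();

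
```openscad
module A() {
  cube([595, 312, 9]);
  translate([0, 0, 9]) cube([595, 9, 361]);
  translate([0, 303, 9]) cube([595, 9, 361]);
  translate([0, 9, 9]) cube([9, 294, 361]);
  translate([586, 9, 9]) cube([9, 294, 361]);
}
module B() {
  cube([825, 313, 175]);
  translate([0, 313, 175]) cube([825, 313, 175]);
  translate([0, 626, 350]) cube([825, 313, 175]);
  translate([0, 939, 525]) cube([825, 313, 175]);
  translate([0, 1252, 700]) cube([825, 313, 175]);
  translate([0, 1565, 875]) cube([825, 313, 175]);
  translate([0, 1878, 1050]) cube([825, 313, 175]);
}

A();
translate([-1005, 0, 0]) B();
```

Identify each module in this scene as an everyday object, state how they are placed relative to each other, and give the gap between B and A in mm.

The staircase's nearest face is 180 mm from the open box's −x face.

A is an open box. B is a staircase. The staircase is on the floor beside the open box on its −x side. The gap between the staircase and the open box is 180 mm.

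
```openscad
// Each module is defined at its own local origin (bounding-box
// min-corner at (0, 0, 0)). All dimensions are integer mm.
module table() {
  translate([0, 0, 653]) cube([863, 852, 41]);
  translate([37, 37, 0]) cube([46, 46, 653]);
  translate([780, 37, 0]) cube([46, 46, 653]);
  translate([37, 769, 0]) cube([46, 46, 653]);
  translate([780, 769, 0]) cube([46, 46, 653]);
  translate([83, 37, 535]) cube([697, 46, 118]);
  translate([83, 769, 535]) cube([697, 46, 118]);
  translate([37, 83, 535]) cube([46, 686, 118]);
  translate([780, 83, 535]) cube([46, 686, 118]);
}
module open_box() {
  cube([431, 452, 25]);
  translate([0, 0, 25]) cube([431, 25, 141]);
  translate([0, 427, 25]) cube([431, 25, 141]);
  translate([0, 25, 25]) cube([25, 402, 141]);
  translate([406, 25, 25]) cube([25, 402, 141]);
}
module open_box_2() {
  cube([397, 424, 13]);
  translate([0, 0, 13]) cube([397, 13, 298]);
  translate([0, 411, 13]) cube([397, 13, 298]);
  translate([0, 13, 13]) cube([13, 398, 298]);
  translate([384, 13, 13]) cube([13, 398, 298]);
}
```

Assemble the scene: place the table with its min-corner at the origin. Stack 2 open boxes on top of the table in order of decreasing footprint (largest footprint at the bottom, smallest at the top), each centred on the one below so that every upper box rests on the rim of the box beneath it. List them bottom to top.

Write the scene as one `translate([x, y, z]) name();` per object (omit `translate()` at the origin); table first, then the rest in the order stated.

table();
translate([216, 200, 694]) open_box();
translate([233, 214, 860]) open_box_2();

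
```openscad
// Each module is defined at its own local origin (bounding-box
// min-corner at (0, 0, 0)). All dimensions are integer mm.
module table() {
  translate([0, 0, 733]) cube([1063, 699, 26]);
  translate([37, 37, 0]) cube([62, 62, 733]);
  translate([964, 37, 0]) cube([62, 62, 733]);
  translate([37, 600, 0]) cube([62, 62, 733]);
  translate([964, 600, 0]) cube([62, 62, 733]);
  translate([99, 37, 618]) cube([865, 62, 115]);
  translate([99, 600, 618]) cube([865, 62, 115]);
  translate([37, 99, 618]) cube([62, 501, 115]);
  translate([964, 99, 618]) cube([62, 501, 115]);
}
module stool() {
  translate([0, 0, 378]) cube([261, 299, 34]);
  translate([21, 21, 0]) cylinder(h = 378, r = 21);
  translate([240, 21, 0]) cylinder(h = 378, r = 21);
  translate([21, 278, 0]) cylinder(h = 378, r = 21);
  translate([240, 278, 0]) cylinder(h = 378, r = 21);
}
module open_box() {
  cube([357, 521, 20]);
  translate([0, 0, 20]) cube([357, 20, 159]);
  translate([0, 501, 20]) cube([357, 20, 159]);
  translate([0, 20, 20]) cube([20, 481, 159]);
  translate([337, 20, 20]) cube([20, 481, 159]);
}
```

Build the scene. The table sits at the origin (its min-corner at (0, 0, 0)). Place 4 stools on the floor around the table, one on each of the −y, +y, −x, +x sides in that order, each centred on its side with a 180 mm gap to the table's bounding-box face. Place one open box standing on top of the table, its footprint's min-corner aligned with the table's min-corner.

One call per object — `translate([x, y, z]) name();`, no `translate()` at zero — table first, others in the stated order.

table();
translate([401, -479, 0]) stool();
translate([401, 879, 0]) stool();
translate([-441, 200, 0]) stool();
translate([1243, 200, 0]) stool();
translate([0, 0, 759]) open_box();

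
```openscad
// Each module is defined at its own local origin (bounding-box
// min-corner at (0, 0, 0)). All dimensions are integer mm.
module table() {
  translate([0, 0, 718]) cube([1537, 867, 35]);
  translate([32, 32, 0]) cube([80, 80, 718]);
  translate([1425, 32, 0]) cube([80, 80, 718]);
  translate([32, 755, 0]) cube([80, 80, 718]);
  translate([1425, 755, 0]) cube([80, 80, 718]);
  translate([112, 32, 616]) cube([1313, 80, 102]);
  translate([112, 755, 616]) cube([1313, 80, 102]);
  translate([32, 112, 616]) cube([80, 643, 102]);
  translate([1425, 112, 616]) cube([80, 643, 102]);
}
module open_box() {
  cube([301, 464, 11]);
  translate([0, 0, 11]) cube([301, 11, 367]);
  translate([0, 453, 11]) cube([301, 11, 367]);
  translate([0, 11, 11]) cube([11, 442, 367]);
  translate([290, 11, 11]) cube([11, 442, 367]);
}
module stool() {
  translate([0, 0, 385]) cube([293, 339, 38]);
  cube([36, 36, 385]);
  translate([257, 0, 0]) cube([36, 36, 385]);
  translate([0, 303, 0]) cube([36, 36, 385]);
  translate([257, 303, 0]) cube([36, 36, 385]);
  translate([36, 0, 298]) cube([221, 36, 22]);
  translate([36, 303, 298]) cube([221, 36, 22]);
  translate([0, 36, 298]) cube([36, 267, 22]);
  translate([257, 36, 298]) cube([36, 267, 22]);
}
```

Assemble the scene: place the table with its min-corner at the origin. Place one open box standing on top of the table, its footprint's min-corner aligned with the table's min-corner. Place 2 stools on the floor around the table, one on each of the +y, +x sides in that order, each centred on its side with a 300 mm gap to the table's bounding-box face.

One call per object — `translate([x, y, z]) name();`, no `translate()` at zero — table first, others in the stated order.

table();
translate([0, 0, 753]) open_box();
translate([622, 1167, 0]) stool();
translate([1837, 264, 0]) stool();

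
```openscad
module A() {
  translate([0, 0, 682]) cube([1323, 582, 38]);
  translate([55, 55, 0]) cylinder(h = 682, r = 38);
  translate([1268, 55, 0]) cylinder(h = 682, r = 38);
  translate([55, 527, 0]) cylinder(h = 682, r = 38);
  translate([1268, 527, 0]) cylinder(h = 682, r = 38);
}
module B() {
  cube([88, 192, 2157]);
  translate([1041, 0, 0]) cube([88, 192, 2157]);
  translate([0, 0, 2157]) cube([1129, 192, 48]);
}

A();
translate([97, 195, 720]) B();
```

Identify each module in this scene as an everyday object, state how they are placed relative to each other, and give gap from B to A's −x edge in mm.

The door frame's min-x is at 97; the table's min-x is 0; gap = 97 mm.

A is a table. B is a door frame. The door frame is on top of the table, centred. The gap from the door frame to the table's −x edge is 97 mm.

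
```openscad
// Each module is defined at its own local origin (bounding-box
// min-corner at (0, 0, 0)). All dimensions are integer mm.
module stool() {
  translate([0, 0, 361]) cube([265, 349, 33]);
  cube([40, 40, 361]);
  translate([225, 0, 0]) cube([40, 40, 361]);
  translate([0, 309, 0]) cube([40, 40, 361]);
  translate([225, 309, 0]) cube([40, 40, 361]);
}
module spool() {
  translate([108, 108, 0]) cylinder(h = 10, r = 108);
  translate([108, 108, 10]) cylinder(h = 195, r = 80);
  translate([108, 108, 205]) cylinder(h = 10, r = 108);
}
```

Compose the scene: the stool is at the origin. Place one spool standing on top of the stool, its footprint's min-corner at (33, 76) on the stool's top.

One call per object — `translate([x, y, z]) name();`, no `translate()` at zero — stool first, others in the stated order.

stool();
translate([33, 76, 394]) spool();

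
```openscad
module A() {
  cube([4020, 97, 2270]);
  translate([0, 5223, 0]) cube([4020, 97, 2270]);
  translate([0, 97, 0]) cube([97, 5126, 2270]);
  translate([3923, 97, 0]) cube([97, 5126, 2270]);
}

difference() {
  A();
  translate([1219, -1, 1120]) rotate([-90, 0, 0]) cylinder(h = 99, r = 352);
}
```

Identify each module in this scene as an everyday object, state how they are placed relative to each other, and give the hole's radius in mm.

A is a house frame. The house frame has a circular hole through its front wall. The hole's radius is 352 mm.

The subtracted cylinder has r = 352 mm.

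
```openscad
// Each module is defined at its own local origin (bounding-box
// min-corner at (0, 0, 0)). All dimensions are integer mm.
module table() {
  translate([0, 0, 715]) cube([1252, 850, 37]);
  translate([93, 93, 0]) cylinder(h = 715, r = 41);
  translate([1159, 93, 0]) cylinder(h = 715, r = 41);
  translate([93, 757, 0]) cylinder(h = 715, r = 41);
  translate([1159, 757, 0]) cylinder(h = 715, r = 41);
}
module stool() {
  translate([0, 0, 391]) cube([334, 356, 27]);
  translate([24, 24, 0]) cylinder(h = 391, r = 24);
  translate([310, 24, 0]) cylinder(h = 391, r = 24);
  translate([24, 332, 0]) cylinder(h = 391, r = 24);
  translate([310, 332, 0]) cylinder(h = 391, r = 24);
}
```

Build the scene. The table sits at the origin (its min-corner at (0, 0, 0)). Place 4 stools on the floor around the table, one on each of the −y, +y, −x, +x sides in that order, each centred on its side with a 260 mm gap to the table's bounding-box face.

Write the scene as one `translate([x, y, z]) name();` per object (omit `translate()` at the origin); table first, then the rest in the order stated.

table();
translate([459, -616, 0]) stool();
translate([459, 1110, 0]) stool();
translate([-594, 247, 0]) stool();
translate([1512, 247, 0]) stool();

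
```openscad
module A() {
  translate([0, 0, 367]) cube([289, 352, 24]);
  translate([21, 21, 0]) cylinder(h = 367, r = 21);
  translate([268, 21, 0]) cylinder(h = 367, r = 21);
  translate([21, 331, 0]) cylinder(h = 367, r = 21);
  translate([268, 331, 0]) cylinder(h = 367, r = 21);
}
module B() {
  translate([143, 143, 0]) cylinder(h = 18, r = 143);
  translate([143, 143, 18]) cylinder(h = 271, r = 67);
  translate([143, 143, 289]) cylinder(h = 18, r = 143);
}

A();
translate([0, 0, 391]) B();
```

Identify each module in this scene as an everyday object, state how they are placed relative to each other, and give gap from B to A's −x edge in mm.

A is a stool. B is a spool. The spool is on top of the stool. The gap from the spool to the stool's −x edge is 0 mm.

The spool's min-x is at 0; the stool's min-x is 0; gap = 0 mm.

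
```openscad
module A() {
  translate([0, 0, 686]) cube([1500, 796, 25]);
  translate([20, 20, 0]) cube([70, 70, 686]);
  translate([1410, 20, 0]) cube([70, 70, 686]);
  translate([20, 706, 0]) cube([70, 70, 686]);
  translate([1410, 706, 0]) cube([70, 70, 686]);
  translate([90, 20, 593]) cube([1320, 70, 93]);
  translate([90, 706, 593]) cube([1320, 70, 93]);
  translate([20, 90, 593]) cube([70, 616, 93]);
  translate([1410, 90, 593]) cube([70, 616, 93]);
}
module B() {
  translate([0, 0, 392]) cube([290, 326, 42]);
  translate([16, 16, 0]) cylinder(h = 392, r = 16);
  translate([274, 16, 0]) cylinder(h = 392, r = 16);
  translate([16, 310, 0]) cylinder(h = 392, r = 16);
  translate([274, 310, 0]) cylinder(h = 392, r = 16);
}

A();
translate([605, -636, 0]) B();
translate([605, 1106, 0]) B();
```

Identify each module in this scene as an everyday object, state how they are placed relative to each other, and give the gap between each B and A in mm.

Each stool's nearest face is 310 mm from the table's bounding box.

A is a table. B is a stool. Two stools sit around the table at the −y, +y sides. The gap between each stool and the table is 310 mm.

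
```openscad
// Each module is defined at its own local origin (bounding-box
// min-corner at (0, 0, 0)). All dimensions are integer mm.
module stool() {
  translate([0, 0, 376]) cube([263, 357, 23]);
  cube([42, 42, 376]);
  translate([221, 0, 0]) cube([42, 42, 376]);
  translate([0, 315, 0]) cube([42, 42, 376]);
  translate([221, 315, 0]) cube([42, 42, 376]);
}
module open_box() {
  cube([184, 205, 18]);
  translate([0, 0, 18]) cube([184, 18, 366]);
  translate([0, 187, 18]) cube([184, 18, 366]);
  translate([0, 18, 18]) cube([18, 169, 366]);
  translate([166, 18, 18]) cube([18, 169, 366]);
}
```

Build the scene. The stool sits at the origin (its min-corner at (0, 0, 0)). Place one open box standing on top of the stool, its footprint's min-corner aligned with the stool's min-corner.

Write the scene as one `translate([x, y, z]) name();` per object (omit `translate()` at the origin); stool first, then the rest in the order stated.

stool();
translate([0, 0, 399]) open_box();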